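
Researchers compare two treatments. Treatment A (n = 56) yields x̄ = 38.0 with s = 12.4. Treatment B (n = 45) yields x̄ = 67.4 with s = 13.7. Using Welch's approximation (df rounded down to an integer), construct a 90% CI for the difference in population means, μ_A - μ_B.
(-33.77, -25.03)

Difference: x̄₁ - x̄₂ = -29.40
SE = √(s₁²/n₁ + s₂²/n₂) = √(12.4²/56 + 13.7²/45) = 2.6299
df = 89.85 → 89 (Welch–Satterthwaite, rounded down)
t* = 1.662

CI: -29.40 ± 1.662 · 2.6299 = -29.40 ± 4.37 = (-33.77, -25.03)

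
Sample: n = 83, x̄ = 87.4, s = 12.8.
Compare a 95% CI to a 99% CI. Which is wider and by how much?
99% CI is wider by 1.82

df = 82
95% CI: t* = 1.989, (84.61, 90.19), width = 2 · t* · s/√n = 5.59
99% CI: t* = 2.637, (83.70, 91.10), width = 2 · t* · s/√n = 7.41

The 99% CI is wider by 7.41 - 5.59 = 1.82.
Higher confidence requires a wider interval.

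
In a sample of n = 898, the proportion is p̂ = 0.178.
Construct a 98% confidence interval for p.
(0.148, 0.208)

Proportion CI:
SE = √(p̂(1-p̂)/n) = √(0.178 · 0.822 / 898) = 0.01276

z* = 2.326
Margin = z* · SE = 2.326 · 0.01276 = 0.0297

CI: 0.178 ± 0.0297 = (0.148, 0.208)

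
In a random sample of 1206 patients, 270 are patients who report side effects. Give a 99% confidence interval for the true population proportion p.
(0.193, 0.255)

Proportion CI:
p̂ = 270/1206 = 0.22388
SE = √(p̂(1-p̂)/n) = √(0.22388 · 0.77612 / 1206) = 0.01200

z* = 2.576
Margin = z* · SE = 2.576 · 0.01200 = 0.0309

CI: 0.22388 ± 0.0309 = (0.193, 0.255)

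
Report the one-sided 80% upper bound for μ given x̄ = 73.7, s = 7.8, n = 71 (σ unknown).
μ ≤ 74.48

Upper bound (one-sided):
t* = 0.847 (one-sided for 80%)
Upper bound = x̄ + t* · s/√n = 73.7 + 0.847 · 7.8/√71 = 74.48

We are 80% confident that μ ≤ 74.48.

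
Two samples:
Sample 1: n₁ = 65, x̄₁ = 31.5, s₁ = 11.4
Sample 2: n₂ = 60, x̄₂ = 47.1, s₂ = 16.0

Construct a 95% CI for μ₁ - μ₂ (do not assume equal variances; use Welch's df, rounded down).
(-20.56, -10.64)

Difference: x̄₁ - x̄₂ = -15.60
SE = √(s₁²/n₁ + s₂²/n₂) = √(11.4²/65 + 16.0²/60) = 2.5032
df = 105.83 → 105 (Welch–Satterthwaite, rounded down)
t* = 1.983

CI: -15.60 ± 1.983 · 2.5032 = -15.60 ± 4.96 = (-20.56, -10.64)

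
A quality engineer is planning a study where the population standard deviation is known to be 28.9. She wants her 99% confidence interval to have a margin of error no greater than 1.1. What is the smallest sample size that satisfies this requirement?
n ≥ 4581

For margin E ≤ 1.1:
n ≥ (z* · σ / E)²
n ≥ (2.576 · 28.9 / 1.1)²
n ≥ 4580.39

Minimum n = 4581 (rounding up)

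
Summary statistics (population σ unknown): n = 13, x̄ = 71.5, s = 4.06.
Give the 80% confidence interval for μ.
(69.97, 73.03)

t-interval (σ unknown):
df = n - 1 = 12
t* = 1.356 for 80% confidence

Margin of error = t* · s/√n = 1.356 · 4.06/√13 = 1.53

CI: (69.97, 73.03)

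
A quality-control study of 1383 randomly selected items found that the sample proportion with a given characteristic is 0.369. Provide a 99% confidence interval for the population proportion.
(0.336, 0.402)

Proportion CI:
SE = √(p̂(1-p̂)/n) = √(0.369 · 0.631 / 1383) = 0.01298

z* = 2.576
Margin = z* · SE = 2.576 · 0.01298 = 0.0334

CI: 0.369 ± 0.0334 = (0.336, 0.402)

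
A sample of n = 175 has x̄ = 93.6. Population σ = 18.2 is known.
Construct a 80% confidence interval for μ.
(91.84, 95.36)

z-interval (σ known):
z* = 1.282 for 80% confidence

Margin of error = z* · σ/√n = 1.282 · 18.2/√175 = 1.76

CI: (93.6 - 1.76, 93.6 + 1.76) = (91.84, 95.36)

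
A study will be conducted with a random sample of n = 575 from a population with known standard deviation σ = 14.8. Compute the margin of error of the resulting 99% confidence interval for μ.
Margin of error = 1.59

Margin of error = z* · σ/√n
= 2.576 · 14.8/√575
= 2.576 · 14.8/23.9792
= 1.59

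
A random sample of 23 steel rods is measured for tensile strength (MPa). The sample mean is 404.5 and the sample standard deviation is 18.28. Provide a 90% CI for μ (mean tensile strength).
(397.96, 411.04)

t-interval (σ unknown):
df = n - 1 = 22
t* = 1.717 for 90% confidence

Margin of error = t* · s/√n = 1.717 · 18.28/√23 = 6.54

CI: (397.96, 411.04)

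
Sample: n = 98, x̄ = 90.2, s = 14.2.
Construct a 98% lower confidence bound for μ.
μ ≥ 87.21

Lower bound (one-sided):
t* = 2.082 (one-sided for 98%)
Lower bound = x̄ - t* · s/√n = 90.2 - 2.082 · 14.2/√98 = 87.21

We are 98% confident that μ ≥ 87.21.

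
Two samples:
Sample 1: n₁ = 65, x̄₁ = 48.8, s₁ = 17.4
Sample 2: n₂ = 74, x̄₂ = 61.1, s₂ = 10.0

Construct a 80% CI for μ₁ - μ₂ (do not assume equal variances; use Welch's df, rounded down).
(-15.46, -9.14)

Difference: x̄₁ - x̄₂ = -12.30
SE = √(s₁²/n₁ + s₂²/n₂) = √(17.4²/65 + 10.0²/74) = 2.4514
df = 99.20 → 99 (Welch–Satterthwaite, rounded down)
t* = 1.290

CI: -12.30 ± 1.290 · 2.4514 = -12.30 ± 3.16 = (-15.46, -9.14)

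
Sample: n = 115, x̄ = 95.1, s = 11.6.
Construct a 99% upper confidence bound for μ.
μ ≤ 97.65

Upper bound (one-sided):
t* = 2.360 (one-sided for 99%)
Upper bound = x̄ + t* · s/√n = 95.1 + 2.360 · 11.6/√115 = 97.65

We are 99% confident that μ ≤ 97.65.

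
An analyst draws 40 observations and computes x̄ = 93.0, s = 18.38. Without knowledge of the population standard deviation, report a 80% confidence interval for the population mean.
(89.21, 96.79)

t-interval (σ unknown):
df = n - 1 = 39
t* = 1.304 for 80% confidence

Margin of error = t* · s/√n = 1.304 · 18.38/√40 = 3.79

CI: (89.21, 96.79)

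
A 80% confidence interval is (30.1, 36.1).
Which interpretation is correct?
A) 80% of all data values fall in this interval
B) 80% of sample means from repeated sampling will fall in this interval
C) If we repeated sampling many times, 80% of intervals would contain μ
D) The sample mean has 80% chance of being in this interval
C

A) Wrong — a CI is about the parameter μ, not individual data values.
B) Wrong — coverage applies to intervals containing μ, not to future x̄ values.
C) Correct — this is the frequentist long-run coverage interpretation.
D) Wrong — x̄ is observed and sits in the interval by construction.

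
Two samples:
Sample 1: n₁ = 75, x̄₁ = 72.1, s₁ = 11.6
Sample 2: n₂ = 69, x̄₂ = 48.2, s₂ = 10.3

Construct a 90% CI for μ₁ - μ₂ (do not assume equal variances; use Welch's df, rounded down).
(20.88, 26.92)

Difference: x̄₁ - x̄₂ = 23.90
SE = √(s₁²/n₁ + s₂²/n₂) = √(11.6²/75 + 10.3²/69) = 1.8253
df = 141.83 → 141 (Welch–Satterthwaite, rounded down)
t* = 1.656

CI: 23.90 ± 1.656 · 1.8253 = 23.90 ± 3.02 = (20.88, 26.92)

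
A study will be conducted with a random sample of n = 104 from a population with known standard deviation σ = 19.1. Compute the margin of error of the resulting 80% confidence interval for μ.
Margin of error = 2.40

Margin of error = z* · σ/√n
= 1.282 · 19.1/√104
= 1.282 · 19.1/10.1980
= 2.40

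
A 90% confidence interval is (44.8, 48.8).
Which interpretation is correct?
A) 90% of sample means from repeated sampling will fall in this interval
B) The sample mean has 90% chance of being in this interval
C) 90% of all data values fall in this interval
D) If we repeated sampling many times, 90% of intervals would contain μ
D

A) Wrong — coverage applies to intervals containing μ, not to future x̄ values.
B) Wrong — x̄ is observed and sits in the interval by construction.
C) Wrong — a CI is about the parameter μ, not individual data values.
D) Correct — this is the frequentist long-run coverage interpretation.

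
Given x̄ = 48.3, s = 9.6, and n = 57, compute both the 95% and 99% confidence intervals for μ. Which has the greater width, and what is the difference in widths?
99% CI is wider by 1.69

df = 56
95% CI: t* = 2.003, (45.75, 50.85), width = 2 · t* · s/√n = 5.09
99% CI: t* = 2.667, (44.91, 51.69), width = 2 · t* · s/√n = 6.78

The 99% CI is wider by 6.78 - 5.09 = 1.69.
Higher confidence requires a wider interval.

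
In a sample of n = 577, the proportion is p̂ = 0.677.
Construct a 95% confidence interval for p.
(0.639, 0.715)

Proportion CI:
SE = √(p̂(1-p̂)/n) = √(0.677 · 0.323 / 577) = 0.01947

z* = 1.960
Margin = z* · SE = 1.960 · 0.01947 = 0.0382

CI: 0.677 ± 0.0382 = (0.639, 0.715)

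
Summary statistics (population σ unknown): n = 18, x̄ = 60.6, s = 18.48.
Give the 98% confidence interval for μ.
(49.42, 71.78)

t-interval (σ unknown):
df = n - 1 = 17
t* = 2.567 for 98% confidence

Margin of error = t* · s/√n = 2.567 · 18.48/√18 = 11.18

CI: (49.42, 71.78)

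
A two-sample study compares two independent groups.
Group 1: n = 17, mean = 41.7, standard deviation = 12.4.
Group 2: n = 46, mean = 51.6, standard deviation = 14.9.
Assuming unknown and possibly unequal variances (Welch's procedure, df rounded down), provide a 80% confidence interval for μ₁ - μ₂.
(-14.77, -5.03)

Difference: x̄₁ - x̄₂ = -9.90
SE = √(s₁²/n₁ + s₂²/n₂) = √(12.4²/17 + 14.9²/46) = 3.7244
df = 34.17 → 34 (Welch–Satterthwaite, rounded down)
t* = 1.307

CI: -9.90 ± 1.307 · 3.7244 = -9.90 ± 4.87 = (-14.77, -5.03)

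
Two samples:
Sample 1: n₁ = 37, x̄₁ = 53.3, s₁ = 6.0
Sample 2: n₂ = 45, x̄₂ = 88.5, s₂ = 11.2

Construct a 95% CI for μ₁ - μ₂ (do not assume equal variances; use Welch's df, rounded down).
(-39.07, -31.33)

Difference: x̄₁ - x̄₂ = -35.20
SE = √(s₁²/n₁ + s₂²/n₂) = √(6.0²/37 + 11.2²/45) = 1.9392
df = 69.70 → 69 (Welch–Satterthwaite, rounded down)
t* = 1.995

CI: -35.20 ± 1.995 · 1.9392 = -35.20 ± 3.87 = (-39.07, -31.33)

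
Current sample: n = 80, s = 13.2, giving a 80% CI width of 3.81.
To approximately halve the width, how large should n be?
n ≈ 320

CI width ∝ 1/√n
To reduce width by factor 2, need √n to grow by 2 → need 2² = 4 times as many samples.

Current: n = 80, width = 3.81
New: n = 320, width ≈ 1.89

Width reduced by factor of 3.81/1.89 = 2.02.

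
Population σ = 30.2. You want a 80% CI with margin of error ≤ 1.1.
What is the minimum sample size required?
n ≥ 1239

For margin E ≤ 1.1:
n ≥ (z* · σ / E)²
n ≥ (1.282 · 30.2 / 1.1)²
n ≥ 1238.81

Minimum n = 1239 (rounding up)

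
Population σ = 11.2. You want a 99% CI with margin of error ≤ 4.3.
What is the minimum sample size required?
n ≥ 46

For margin E ≤ 4.3:
n ≥ (z* · σ / E)²
n ≥ (2.576 · 11.2 / 4.3)²
n ≥ 45.02

Minimum n = 46 (rounding up)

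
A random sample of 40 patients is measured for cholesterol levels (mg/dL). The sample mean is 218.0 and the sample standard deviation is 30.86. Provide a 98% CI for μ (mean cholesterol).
(206.16, 229.84)

t-interval (σ unknown):
df = n - 1 = 39
t* = 2.426 for 98% confidence

Margin of error = t* · s/√n = 2.426 · 30.86/√40 = 11.84

CI: (206.16, 229.84)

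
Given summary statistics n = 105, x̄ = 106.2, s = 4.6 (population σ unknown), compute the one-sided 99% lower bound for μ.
μ ≥ 105.14

Lower bound (one-sided):
t* = 2.363 (one-sided for 99%)
Lower bound = x̄ - t* · s/√n = 106.2 - 2.363 · 4.6/√105 = 105.14

We are 99% confident that μ ≥ 105.14.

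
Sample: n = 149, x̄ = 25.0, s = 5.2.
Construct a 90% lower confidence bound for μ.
μ ≥ 24.45

Lower bound (one-sided):
t* = 1.287 (one-sided for 90%)
Lower bound = x̄ - t* · s/√n = 25.0 - 1.287 · 5.2/√149 = 24.45

We are 90% confident that μ ≥ 24.45.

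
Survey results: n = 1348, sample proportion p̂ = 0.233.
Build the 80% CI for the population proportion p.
(0.218, 0.248)

Proportion CI:
SE = √(p̂(1-p̂)/n) = √(0.233 · 0.767 / 1348) = 0.01151

z* = 1.282
Margin = z* · SE = 1.282 · 0.01151 = 0.0148

CI: 0.233 ± 0.0148 = (0.218, 0.248)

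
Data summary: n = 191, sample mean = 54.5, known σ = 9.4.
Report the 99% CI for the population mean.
(52.75, 56.25)

z-interval (σ known):
z* = 2.576 for 99% confidence

Margin of error = z* · σ/√n = 2.576 · 9.4/√191 = 1.75

CI: (54.5 - 1.75, 54.5 + 1.75) = (52.75, 56.25)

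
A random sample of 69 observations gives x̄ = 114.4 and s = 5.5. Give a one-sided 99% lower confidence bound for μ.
μ ≥ 112.82

Lower bound (one-sided):
t* = 2.382 (one-sided for 99%)
Lower bound = x̄ - t* · s/√n = 114.4 - 2.382 · 5.5/√69 = 112.82

We are 99% confident that μ ≥ 112.82.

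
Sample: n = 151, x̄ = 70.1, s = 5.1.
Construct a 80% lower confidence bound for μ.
μ ≥ 69.75

Lower bound (one-sided):
t* = 0.844 (one-sided for 80%)
Lower bound = x̄ - t* · s/√n = 70.1 - 0.844 · 5.1/√151 = 69.75

We are 80% confident that μ ≥ 69.75.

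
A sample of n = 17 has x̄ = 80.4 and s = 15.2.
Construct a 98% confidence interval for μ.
(70.88, 89.92)

t-interval (σ unknown):
df = n - 1 = 16
t* = 2.583 for 98% confidence

Margin of error = t* · s/√n = 2.583 · 15.2/√17 = 9.52

CI: (70.88, 89.92)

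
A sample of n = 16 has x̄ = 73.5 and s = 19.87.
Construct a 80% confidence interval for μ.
(66.84, 80.16)

t-interval (σ unknown):
df = n - 1 = 15
t* = 1.341 for 80% confidence

Margin of error = t* · s/√n = 1.341 · 19.87/√16 = 6.66

CI: (66.84, 80.16)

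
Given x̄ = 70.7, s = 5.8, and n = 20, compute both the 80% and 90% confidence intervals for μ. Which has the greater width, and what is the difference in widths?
90% CI is wider by 1.04

df = 19
80% CI: t* = 1.328, (68.98, 72.42), width = 2 · t* · s/√n = 3.44
90% CI: t* = 1.729, (68.46, 72.94), width = 2 · t* · s/√n = 4.48

The 90% CI is wider by 4.48 - 3.44 = 1.04.
Higher confidence requires a wider interval.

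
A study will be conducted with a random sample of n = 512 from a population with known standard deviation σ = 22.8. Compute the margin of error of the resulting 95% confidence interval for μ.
Margin of error = 1.97

Margin of error = z* · σ/√n
= 1.960 · 22.8/√512
= 1.960 · 22.8/22.6274
= 1.97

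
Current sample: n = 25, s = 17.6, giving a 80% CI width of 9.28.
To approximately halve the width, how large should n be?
n ≈ 100

CI width ∝ 1/√n
To reduce width by factor 2, need √n to grow by 2 → need 2² = 4 times as many samples.

Current: n = 25, width = 9.28
New: n = 100, width ≈ 4.54

Width reduced by factor of 9.28/4.54 = 2.04.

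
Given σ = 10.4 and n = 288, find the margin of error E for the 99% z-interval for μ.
Margin of error = 1.58

Margin of error = z* · σ/√n
= 2.576 · 10.4/√288
= 2.576 · 10.4/16.9706
= 1.58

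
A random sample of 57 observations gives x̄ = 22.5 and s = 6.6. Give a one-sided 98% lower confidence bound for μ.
μ ≥ 20.66

Lower bound (one-sided):
t* = 2.103 (one-sided for 98%)
Lower bound = x̄ - t* · s/√n = 22.5 - 2.103 · 6.6/√57 = 20.66

We are 98% confident that μ ≥ 20.66.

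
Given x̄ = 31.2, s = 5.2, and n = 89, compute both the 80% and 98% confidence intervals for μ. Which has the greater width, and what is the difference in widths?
98% CI is wider by 1.19

df = 88
80% CI: t* = 1.291, (30.49, 31.91), width = 2 · t* · s/√n = 1.42
98% CI: t* = 2.369, (29.89, 32.51), width = 2 · t* · s/√n = 2.61

The 98% CI is wider by 2.61 - 1.42 = 1.19.
Higher confidence requires a wider interval.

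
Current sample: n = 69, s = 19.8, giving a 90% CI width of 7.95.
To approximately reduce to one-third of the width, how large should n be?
n ≈ 621

CI width ∝ 1/√n
To reduce width by factor 3, need √n to grow by 3 → need 3² = 9 times as many samples.

Current: n = 69, width = 7.95
New: n = 621, width ≈ 2.62

Width reduced by factor of 7.95/2.62 = 3.03.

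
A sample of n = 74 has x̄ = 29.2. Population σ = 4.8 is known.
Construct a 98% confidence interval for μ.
(27.90, 30.50)

z-interval (σ known):
z* = 2.326 for 98% confidence

Margin of error = z* · σ/√n = 2.326 · 4.8/√74 = 1.30

CI: (29.2 - 1.30, 29.2 + 1.30) = (27.90, 30.50)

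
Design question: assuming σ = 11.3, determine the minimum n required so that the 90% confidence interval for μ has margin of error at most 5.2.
n ≥ 13

For margin E ≤ 5.2:
n ≥ (z* · σ / E)²
n ≥ (1.645 · 11.3 / 5.2)²
n ≥ 12.78

Minimum n = 13 (rounding up)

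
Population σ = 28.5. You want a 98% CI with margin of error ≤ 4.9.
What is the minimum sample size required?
n ≥ 184

For margin E ≤ 4.9:
n ≥ (z* · σ / E)²
n ≥ (2.326 · 28.5 / 4.9)²
n ≥ 183.03

Minimum n = 184 (rounding up)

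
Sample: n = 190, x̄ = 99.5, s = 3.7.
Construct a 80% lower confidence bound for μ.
μ ≥ 99.27

Lower bound (one-sided):
t* = 0.844 (one-sided for 80%)
Lower bound = x̄ - t* · s/√n = 99.5 - 0.844 · 3.7/√190 = 99.27

We are 80% confident that μ ≥ 99.27.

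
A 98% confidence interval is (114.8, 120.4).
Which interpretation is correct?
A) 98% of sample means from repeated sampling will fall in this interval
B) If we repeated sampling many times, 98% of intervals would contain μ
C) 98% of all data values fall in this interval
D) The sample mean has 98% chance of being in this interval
B

A) Wrong — coverage applies to intervals containing μ, not to future x̄ values.
B) Correct — this is the frequentist long-run coverage interpretation.
C) Wrong — a CI is about the parameter μ, not individual data values.
D) Wrong — x̄ is observed and sits in the interval by construction.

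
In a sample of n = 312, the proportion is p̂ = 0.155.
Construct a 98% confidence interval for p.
(0.107, 0.203)

Proportion CI:
SE = √(p̂(1-p̂)/n) = √(0.155 · 0.845 / 312) = 0.02049

z* = 2.326
Margin = z* · SE = 2.326 · 0.02049 = 0.0477

CI: 0.155 ± 0.0477 = (0.107, 0.203)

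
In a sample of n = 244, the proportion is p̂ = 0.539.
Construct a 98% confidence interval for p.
(0.465, 0.613)

Proportion CI:
SE = √(p̂(1-p̂)/n) = √(0.539 · 0.461 / 244) = 0.03191

z* = 2.326
Margin = z* · SE = 2.326 · 0.03191 = 0.0742

CI: 0.539 ± 0.0742 = (0.465, 0.613)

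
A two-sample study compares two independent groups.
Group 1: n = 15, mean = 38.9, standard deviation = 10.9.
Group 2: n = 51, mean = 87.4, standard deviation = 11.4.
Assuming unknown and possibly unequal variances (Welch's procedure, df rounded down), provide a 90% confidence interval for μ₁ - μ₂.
(-54.05, -42.95)

Difference: x̄₁ - x̄₂ = -48.50
SE = √(s₁²/n₁ + s₂²/n₂) = √(10.9²/15 + 11.4²/51) = 3.2356
df = 23.77 → 23 (Welch–Satterthwaite, rounded down)
t* = 1.714

CI: -48.50 ± 1.714 · 3.2356 = -48.50 ± 5.55 = (-54.05, -42.95)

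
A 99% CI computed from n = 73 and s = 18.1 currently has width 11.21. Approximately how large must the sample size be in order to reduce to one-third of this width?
n ≈ 657

CI width ∝ 1/√n
To reduce width by factor 3, need √n to grow by 3 → need 3² = 9 times as many samples.

Current: n = 73, width = 11.21
New: n = 657, width ≈ 3.65

Width reduced by factor of 11.21/3.65 = 3.07.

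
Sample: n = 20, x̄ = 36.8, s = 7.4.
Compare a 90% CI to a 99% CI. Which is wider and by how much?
99% CI is wider by 3.75

df = 19
90% CI: t* = 1.729, (33.94, 39.66), width = 2 · t* · s/√n = 5.72
99% CI: t* = 2.861, (32.07, 41.53), width = 2 · t* · s/√n = 9.47

The 99% CI is wider by 9.47 - 5.72 = 3.75.
Higher confidence requires a wider interval.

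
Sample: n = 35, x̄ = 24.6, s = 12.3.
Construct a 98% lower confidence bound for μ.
μ ≥ 20.16

Lower bound (one-sided):
t* = 2.136 (one-sided for 98%)
Lower bound = x̄ - t* · s/√n = 24.6 - 2.136 · 12.3/√35 = 20.16

We are 98% confident that μ ≥ 20.16.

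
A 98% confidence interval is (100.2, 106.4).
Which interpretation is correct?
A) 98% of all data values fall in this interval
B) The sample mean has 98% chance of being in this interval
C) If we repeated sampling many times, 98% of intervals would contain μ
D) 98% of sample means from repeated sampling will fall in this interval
C

A) Wrong — a CI is about the parameter μ, not individual data values.
B) Wrong — x̄ is observed and sits in the interval by construction.
C) Correct — this is the frequentist long-run coverage interpretation.
D) Wrong — coverage applies to intervals containing μ, not to future x̄ values.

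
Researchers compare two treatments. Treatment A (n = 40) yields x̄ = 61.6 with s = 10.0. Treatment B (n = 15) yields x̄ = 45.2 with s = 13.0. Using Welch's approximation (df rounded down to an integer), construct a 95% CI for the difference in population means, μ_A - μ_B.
(8.66, 24.14)

Difference: x̄₁ - x̄₂ = 16.40
SE = √(s₁²/n₁ + s₂²/n₂) = √(10.0²/40 + 13.0²/15) = 3.7103
df = 20.54 → 20 (Welch–Satterthwaite, rounded down)
t* = 2.086

CI: 16.40 ± 2.086 · 3.7103 = 16.40 ± 7.74 = (8.66, 24.14)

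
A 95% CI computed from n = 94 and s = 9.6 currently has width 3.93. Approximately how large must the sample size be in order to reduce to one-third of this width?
n ≈ 846

CI width ∝ 1/√n
To reduce width by factor 3, need √n to grow by 3 → need 3² = 9 times as many samples.

Current: n = 94, width = 3.93
New: n = 846, width ≈ 1.30

Width reduced by factor of 3.93/1.30 = 3.02.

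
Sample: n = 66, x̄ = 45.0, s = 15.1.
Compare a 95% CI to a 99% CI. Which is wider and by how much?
99% CI is wider by 2.45

df = 65
95% CI: t* = 1.997, (41.29, 48.71), width = 2 · t* · s/√n = 7.42
99% CI: t* = 2.654, (40.07, 49.93), width = 2 · t* · s/√n = 9.87

The 99% CI is wider by 9.87 - 7.42 = 2.45.
Higher confidence requires a wider interval.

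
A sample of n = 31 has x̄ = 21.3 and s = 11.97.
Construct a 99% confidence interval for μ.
(15.39, 27.21)

t-interval (σ unknown):
df = n - 1 = 30
t* = 2.750 for 99% confidence

Margin of error = t* · s/√n = 2.750 · 11.97/√31 = 5.91

CI: (15.39, 27.21)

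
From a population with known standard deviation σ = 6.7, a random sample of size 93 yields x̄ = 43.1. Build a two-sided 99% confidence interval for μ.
(41.31, 44.89)

z-interval (σ known):
z* = 2.576 for 99% confidence

Margin of error = z* · σ/√n = 2.576 · 6.7/√93 = 1.79

CI: (43.1 - 1.79, 43.1 + 1.79) = (41.31, 44.89)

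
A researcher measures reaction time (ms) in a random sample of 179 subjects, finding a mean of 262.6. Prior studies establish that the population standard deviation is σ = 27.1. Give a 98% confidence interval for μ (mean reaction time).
(257.89, 267.31)

z-interval (σ known):
z* = 2.326 for 98% confidence

Margin of error = z* · σ/√n = 2.326 · 27.1/√179 = 4.71

CI: (262.6 - 4.71, 262.6 + 4.71) = (257.89, 267.31)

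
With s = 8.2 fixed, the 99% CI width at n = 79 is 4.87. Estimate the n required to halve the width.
n ≈ 316

CI width ∝ 1/√n
To reduce width by factor 2, need √n to grow by 2 → need 2² = 4 times as many samples.

Current: n = 79, width = 4.87
New: n = 316, width ≈ 2.39

Width reduced by factor of 4.87/2.39 = 2.04.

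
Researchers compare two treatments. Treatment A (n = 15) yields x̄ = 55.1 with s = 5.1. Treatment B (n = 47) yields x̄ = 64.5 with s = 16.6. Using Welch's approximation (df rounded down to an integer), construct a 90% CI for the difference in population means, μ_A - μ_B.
(-14.01, -4.79)

Difference: x̄₁ - x̄₂ = -9.40
SE = √(s₁²/n₁ + s₂²/n₂) = √(5.1²/15 + 16.6²/47) = 2.7563
df = 59.99 → 59 (Welch–Satterthwaite, rounded down)
t* = 1.671

CI: -9.40 ± 1.671 · 2.7563 = -9.40 ± 4.61 = (-14.01, -4.79)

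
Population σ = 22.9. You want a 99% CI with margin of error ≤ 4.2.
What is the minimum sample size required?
n ≥ 198

For margin E ≤ 4.2:
n ≥ (z* · σ / E)²
n ≥ (2.576 · 22.9 / 4.2)²
n ≥ 197.27

Minimum n = 198 (rounding up)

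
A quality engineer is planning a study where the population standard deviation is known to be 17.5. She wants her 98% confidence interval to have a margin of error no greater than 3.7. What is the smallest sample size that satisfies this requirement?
n ≥ 122

For margin E ≤ 3.7:
n ≥ (z* · σ / E)²
n ≥ (2.326 · 17.5 / 3.7)²
n ≥ 121.03

Minimum n = 122 (rounding up)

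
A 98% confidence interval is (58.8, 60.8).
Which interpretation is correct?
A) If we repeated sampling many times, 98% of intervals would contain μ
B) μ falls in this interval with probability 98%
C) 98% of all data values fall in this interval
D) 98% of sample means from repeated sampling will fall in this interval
A

A) Correct — this is the frequentist long-run coverage interpretation.
B) Wrong — μ is fixed; the randomness lives in the interval, not in μ.
C) Wrong — a CI is about the parameter μ, not individual data values.
D) Wrong — coverage applies to intervals containing μ, not to future x̄ values.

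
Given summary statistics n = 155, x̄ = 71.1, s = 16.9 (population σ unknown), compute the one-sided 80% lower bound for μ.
μ ≥ 69.95

Lower bound (one-sided):
t* = 0.844 (one-sided for 80%)
Lower bound = x̄ - t* · s/√n = 71.1 - 0.844 · 16.9/√155 = 69.95

We are 80% confident that μ ≥ 69.95.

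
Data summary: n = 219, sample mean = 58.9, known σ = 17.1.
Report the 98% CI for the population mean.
(56.21, 61.59)

z-interval (σ known):
z* = 2.326 for 98% confidence

Margin of error = z* · σ/√n = 2.326 · 17.1/√219 = 2.69

CI: (58.9 - 2.69, 58.9 + 2.69) = (56.21, 61.59)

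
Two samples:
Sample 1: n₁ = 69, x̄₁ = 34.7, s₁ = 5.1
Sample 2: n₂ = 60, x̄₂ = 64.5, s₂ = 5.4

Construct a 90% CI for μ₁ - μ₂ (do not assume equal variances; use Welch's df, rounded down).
(-31.34, -28.26)

Difference: x̄₁ - x̄₂ = -29.80
SE = √(s₁²/n₁ + s₂²/n₂) = √(5.1²/69 + 5.4²/60) = 0.9290
df = 122.22 → 122 (Welch–Satterthwaite, rounded down)
t* = 1.657

CI: -29.80 ± 1.657 · 0.9290 = -29.80 ± 1.54 = (-31.34, -28.26)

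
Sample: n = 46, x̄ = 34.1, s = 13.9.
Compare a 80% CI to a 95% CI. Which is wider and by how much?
95% CI is wider by 2.93

df = 45
80% CI: t* = 1.301, (31.43, 36.77), width = 2 · t* · s/√n = 5.33
95% CI: t* = 2.014, (29.97, 38.23), width = 2 · t* · s/√n = 8.26

The 95% CI is wider by 8.26 - 5.33 = 2.93.
Higher confidence requires a wider interval.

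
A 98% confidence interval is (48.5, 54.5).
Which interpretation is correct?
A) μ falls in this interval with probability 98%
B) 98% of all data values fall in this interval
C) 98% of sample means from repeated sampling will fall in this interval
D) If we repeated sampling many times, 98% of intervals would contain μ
D

A) Wrong — μ is fixed; the randomness lives in the interval, not in μ.
B) Wrong — a CI is about the parameter μ, not individual data values.
C) Wrong — coverage applies to intervals containing μ, not to future x̄ values.
D) Correct — this is the frequentist long-run coverage interpretation.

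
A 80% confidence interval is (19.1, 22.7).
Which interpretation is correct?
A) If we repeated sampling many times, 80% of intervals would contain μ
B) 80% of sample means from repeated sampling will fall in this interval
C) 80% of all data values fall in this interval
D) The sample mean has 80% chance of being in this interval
A

A) Correct — this is the frequentist long-run coverage interpretation.
B) Wrong — coverage applies to intervals containing μ, not to future x̄ values.
C) Wrong — a CI is about the parameter μ, not individual data values.
D) Wrong — x̄ is observed and sits in the interval by construction.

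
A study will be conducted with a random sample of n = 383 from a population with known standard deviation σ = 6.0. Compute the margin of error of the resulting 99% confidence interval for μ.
Margin of error = 0.79

Margin of error = z* · σ/√n
= 2.576 · 6.0/√383
= 2.576 · 6.0/19.5704
= 0.79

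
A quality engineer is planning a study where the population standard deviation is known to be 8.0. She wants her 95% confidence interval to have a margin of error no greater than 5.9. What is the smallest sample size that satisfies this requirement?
n ≥ 8

For margin E ≤ 5.9:
n ≥ (z* · σ / E)²
n ≥ (1.960 · 8.0 / 5.9)²
n ≥ 7.06

Minimum n = 8 (rounding up)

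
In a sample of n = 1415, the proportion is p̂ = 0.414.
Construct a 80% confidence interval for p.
(0.397, 0.431)

Proportion CI:
SE = √(p̂(1-p̂)/n) = √(0.414 · 0.586 / 1415) = 0.01309

z* = 1.282
Margin = z* · SE = 1.282 · 0.01309 = 0.0168

CI: 0.414 ± 0.0168 = (0.397, 0.431)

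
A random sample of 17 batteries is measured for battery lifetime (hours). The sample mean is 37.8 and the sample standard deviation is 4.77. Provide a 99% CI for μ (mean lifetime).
(34.42, 41.18)

t-interval (σ unknown):
df = n - 1 = 16
t* = 2.921 for 99% confidence

Margin of error = t* · s/√n = 2.921 · 4.77/√17 = 3.38

CI: (34.42, 41.18)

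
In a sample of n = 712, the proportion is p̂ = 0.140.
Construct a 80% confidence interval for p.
(0.123, 0.157)

Proportion CI:
SE = √(p̂(1-p̂)/n) = √(0.140 · 0.860 / 712) = 0.01300

z* = 1.282
Margin = z* · SE = 1.282 · 0.01300 = 0.0167

CI: 0.140 ± 0.0167 = (0.123, 0.157)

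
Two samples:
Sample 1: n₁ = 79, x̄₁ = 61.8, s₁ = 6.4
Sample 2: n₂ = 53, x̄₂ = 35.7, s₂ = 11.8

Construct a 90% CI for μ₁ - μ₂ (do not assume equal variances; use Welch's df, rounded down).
(23.15, 29.05)

Difference: x̄₁ - x̄₂ = 26.10
SE = √(s₁²/n₁ + s₂²/n₂) = √(6.4²/79 + 11.8²/53) = 1.7736
df = 72.66 → 72 (Welch–Satterthwaite, rounded down)
t* = 1.666

CI: 26.10 ± 1.666 · 1.7736 = 26.10 ± 2.95 = (23.15, 29.05)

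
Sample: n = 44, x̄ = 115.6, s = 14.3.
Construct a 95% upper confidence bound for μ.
μ ≤ 119.22

Upper bound (one-sided):
t* = 1.681 (one-sided for 95%)
Upper bound = x̄ + t* · s/√n = 115.6 + 1.681 · 14.3/√44 = 119.22

We are 95% confident that μ ≤ 119.22.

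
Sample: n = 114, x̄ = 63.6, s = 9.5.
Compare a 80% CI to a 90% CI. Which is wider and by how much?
90% CI is wider by 0.66

df = 113
80% CI: t* = 1.289, (62.45, 64.75), width = 2 · t* · s/√n = 2.29
90% CI: t* = 1.658, (62.12, 65.08), width = 2 · t* · s/√n = 2.95

The 90% CI is wider by 2.95 - 2.29 = 0.66.
Higher confidence requires a wider interval.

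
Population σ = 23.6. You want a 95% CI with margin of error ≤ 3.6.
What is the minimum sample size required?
n ≥ 166

For margin E ≤ 3.6:
n ≥ (z* · σ / E)²
n ≥ (1.960 · 23.6 / 3.6)²
n ≥ 165.09

Minimum n = 166 (rounding up)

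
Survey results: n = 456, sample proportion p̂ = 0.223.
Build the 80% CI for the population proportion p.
(0.198, 0.248)

Proportion CI:
SE = √(p̂(1-p̂)/n) = √(0.223 · 0.777 / 456) = 0.01949

z* = 1.282
Margin = z* · SE = 1.282 · 0.01949 = 0.0250

CI: 0.223 ± 0.0250 = (0.198, 0.248)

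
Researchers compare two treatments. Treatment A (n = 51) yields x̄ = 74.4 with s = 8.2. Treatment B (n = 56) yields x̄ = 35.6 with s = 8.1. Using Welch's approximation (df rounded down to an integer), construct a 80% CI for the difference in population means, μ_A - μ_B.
(36.76, 40.84)

Difference: x̄₁ - x̄₂ = 38.80
SE = √(s₁²/n₁ + s₂²/n₂) = √(8.2²/51 + 8.1²/56) = 1.5780
df = 103.82 → 103 (Welch–Satterthwaite, rounded down)
t* = 1.290

CI: 38.80 ± 1.290 · 1.5780 = 38.80 ± 2.04 = (36.76, 40.84)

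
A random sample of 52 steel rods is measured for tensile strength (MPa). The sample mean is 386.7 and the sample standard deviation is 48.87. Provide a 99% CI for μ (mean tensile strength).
(368.56, 404.84)

t-interval (σ unknown):
df = n - 1 = 51
t* = 2.676 for 99% confidence

Margin of error = t* · s/√n = 2.676 · 48.87/√52 = 18.14

CI: (368.56, 404.84)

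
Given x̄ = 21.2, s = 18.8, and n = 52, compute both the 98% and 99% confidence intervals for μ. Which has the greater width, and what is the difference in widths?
99% CI is wider by 1.43

df = 51
98% CI: t* = 2.402, (14.94, 27.46), width = 2 · t* · s/√n = 12.52
99% CI: t* = 2.676, (14.22, 28.18), width = 2 · t* · s/√n = 13.95

The 99% CI is wider by 13.95 - 12.52 = 1.43.
Higher confidence requires a wider interval.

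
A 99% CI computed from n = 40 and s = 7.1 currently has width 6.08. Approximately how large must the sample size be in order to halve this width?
n ≈ 160

CI width ∝ 1/√n
To reduce width by factor 2, need √n to grow by 2 → need 2² = 4 times as many samples.

Current: n = 40, width = 6.08
New: n = 160, width ≈ 2.93

Width reduced by factor of 6.08/2.93 = 2.08.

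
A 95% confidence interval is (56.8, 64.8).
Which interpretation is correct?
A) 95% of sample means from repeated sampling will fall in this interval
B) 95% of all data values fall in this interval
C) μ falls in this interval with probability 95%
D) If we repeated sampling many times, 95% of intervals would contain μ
D

A) Wrong — coverage applies to intervals containing μ, not to future x̄ values.
B) Wrong — a CI is about the parameter μ, not individual data values.
C) Wrong — μ is fixed; the randomness lives in the interval, not in μ.
D) Correct — this is the frequentist long-run coverage interpretation.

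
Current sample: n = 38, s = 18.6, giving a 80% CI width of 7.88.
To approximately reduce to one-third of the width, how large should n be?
n ≈ 342

CI width ∝ 1/√n
To reduce width by factor 3, need √n to grow by 3 → need 3² = 9 times as many samples.

Current: n = 38, width = 7.88
New: n = 342, width ≈ 2.58

Width reduced by factor of 7.88/2.58 = 3.05.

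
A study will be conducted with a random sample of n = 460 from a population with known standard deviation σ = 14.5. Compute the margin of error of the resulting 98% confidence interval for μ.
Margin of error = 1.57

Margin of error = z* · σ/√n
= 2.326 · 14.5/√460
= 2.326 · 14.5/21.4476
= 1.57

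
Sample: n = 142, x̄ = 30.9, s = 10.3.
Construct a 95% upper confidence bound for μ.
μ ≤ 32.33

Upper bound (one-sided):
t* = 1.656 (one-sided for 95%)
Upper bound = x̄ + t* · s/√n = 30.9 + 1.656 · 10.3/√142 = 32.33

We are 95% confident that μ ≤ 32.33.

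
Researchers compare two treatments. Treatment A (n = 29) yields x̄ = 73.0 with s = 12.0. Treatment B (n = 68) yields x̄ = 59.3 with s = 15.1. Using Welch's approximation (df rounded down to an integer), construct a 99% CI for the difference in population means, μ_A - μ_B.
(6.05, 21.35)

Difference: x̄₁ - x̄₂ = 13.70
SE = √(s₁²/n₁ + s₂²/n₂) = √(12.0²/29 + 15.1²/68) = 2.8842
df = 66.00 → 66 (Welch–Satterthwaite, rounded down)
t* = 2.652

CI: 13.70 ± 2.652 · 2.8842 = 13.70 ± 7.65 = (6.05, 21.35)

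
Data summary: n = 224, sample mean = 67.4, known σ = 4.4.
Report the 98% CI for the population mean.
(66.72, 68.08)

z-interval (σ known):
z* = 2.326 for 98% confidence

Margin of error = z* · σ/√n = 2.326 · 4.4/√224 = 0.68

CI: (67.4 - 0.68, 67.4 + 0.68) = (66.72, 68.08)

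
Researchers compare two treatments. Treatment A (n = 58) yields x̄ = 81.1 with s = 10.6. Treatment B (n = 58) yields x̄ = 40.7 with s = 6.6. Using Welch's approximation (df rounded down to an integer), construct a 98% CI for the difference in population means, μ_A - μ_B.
(36.52, 44.28)

Difference: x̄₁ - x̄₂ = 40.40
SE = √(s₁²/n₁ + s₂²/n₂) = √(10.6²/58 + 6.6²/58) = 1.6396
df = 95.42 → 95 (Welch–Satterthwaite, rounded down)
t* = 2.366

CI: 40.40 ± 2.366 · 1.6396 = 40.40 ± 3.88 = (36.52, 44.28)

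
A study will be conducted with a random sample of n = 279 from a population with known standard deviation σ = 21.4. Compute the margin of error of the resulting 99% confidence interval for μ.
Margin of error = 3.30

Margin of error = z* · σ/√n
= 2.576 · 21.4/√279
= 2.576 · 21.4/16.7033
= 3.30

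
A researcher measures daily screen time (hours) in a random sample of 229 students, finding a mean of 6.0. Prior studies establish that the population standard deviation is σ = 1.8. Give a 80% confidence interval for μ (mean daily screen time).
(5.85, 6.15)

z-interval (σ known):
z* = 1.282 for 80% confidence

Margin of error = z* · σ/√n = 1.282 · 1.8/√229 = 0.15

CI: (6.0 - 0.15, 6.0 + 0.15) = (5.85, 6.15)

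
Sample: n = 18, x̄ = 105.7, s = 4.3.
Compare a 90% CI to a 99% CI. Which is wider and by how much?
99% CI is wider by 2.34

df = 17
90% CI: t* = 1.740, (103.94, 107.46), width = 2 · t* · s/√n = 3.53
99% CI: t* = 2.898, (102.76, 108.64), width = 2 · t* · s/√n = 5.87

The 99% CI is wider by 5.87 - 3.53 = 2.34.
Higher confidence requires a wider interval.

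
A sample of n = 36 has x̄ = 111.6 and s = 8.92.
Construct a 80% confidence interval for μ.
(109.66, 113.54)

t-interval (σ unknown):
df = n - 1 = 35
t* = 1.306 for 80% confidence

Margin of error = t* · s/√n = 1.306 · 8.92/√36 = 1.94

CI: (109.66, 113.54)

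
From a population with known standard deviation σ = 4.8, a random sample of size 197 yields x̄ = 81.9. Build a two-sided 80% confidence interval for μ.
(81.46, 82.34)

z-interval (σ known):
z* = 1.282 for 80% confidence

Margin of error = z* · σ/√n = 1.282 · 4.8/√197 = 0.44

CI: (81.9 - 0.44, 81.9 + 0.44) = (81.46, 82.34)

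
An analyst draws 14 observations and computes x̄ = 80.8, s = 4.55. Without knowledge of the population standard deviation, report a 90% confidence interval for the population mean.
(78.65, 82.95)

t-interval (σ unknown):
df = n - 1 = 13
t* = 1.771 for 90% confidence

Margin of error = t* · s/√n = 1.771 · 4.55/√14 = 2.15

CI: (78.65, 82.95)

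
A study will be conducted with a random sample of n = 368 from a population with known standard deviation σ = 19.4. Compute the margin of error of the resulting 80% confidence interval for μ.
Margin of error = 1.30

Margin of error = z* · σ/√n
= 1.282 · 19.4/√368
= 1.282 · 19.4/19.1833
= 1.30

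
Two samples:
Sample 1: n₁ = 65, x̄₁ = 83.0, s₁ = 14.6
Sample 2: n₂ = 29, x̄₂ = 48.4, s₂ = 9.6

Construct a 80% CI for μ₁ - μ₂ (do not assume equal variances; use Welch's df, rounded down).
(31.32, 37.88)

Difference: x̄₁ - x̄₂ = 34.60
SE = √(s₁²/n₁ + s₂²/n₂) = √(14.6²/65 + 9.6²/29) = 2.5411
df = 78.86 → 78 (Welch–Satterthwaite, rounded down)
t* = 1.292

CI: 34.60 ± 1.292 · 2.5411 = 34.60 ± 3.28 = (31.32, 37.88)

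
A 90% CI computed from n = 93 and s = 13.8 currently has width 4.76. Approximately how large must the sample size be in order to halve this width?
n ≈ 372

CI width ∝ 1/√n
To reduce width by factor 2, need √n to grow by 2 → need 2² = 4 times as many samples.

Current: n = 93, width = 4.76
New: n = 372, width ≈ 2.36

Width reduced by factor of 4.76/2.36 = 2.02.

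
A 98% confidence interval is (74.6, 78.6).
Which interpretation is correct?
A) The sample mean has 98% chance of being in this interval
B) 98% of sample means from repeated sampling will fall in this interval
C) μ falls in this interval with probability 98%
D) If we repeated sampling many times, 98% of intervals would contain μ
D

A) Wrong — x̄ is observed and sits in the interval by construction.
B) Wrong — coverage applies to intervals containing μ, not to future x̄ values.
C) Wrong — μ is fixed; the randomness lives in the interval, not in μ.
D) Correct — this is the frequentist long-run coverage interpretation.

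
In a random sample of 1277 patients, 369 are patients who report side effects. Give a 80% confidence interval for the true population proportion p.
(0.273, 0.305)

Proportion CI:
p̂ = 369/1277 = 0.28896
SE = √(p̂(1-p̂)/n) = √(0.28896 · 0.71104 / 1277) = 0.01268

z* = 1.282
Margin = z* · SE = 1.282 · 0.01268 = 0.0163

CI: 0.28896 ± 0.0163 = (0.273, 0.305)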